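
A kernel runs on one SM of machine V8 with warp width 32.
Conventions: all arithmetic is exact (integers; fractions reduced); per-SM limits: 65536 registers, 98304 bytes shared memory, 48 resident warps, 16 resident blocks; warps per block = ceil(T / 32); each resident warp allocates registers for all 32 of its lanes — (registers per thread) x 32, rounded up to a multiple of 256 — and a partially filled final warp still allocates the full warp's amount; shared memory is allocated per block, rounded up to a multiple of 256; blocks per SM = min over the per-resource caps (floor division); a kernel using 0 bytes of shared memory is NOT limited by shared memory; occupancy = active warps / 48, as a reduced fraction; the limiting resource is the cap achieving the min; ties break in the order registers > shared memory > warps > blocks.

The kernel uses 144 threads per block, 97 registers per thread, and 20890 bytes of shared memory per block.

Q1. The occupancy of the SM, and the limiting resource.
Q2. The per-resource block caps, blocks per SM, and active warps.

Answer: occupancy 5/16, limited by registers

registers: 3 blocks
shared memory: 4 blocks
warps: 9 blocks
blocks: 16 blocks

Answer: 3 blocks, 15 active warps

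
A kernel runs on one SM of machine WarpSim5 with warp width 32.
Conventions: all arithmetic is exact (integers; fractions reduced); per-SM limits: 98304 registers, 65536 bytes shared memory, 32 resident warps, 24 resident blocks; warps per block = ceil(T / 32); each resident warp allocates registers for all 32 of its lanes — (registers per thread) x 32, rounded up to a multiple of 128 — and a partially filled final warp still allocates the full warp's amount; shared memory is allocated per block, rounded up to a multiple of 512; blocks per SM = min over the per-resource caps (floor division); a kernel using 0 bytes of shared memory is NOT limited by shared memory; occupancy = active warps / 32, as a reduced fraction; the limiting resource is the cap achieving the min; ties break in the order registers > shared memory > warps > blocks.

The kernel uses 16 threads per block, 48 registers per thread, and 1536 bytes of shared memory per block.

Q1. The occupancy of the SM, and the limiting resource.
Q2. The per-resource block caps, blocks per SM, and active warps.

Answer: occupancy 3/4, limited by blocks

registers: 64 blocks
shared memory: 42 blocks
warps: 32 blocks
blocks: 24 blocks

Answer: 24 blocks, 24 active warps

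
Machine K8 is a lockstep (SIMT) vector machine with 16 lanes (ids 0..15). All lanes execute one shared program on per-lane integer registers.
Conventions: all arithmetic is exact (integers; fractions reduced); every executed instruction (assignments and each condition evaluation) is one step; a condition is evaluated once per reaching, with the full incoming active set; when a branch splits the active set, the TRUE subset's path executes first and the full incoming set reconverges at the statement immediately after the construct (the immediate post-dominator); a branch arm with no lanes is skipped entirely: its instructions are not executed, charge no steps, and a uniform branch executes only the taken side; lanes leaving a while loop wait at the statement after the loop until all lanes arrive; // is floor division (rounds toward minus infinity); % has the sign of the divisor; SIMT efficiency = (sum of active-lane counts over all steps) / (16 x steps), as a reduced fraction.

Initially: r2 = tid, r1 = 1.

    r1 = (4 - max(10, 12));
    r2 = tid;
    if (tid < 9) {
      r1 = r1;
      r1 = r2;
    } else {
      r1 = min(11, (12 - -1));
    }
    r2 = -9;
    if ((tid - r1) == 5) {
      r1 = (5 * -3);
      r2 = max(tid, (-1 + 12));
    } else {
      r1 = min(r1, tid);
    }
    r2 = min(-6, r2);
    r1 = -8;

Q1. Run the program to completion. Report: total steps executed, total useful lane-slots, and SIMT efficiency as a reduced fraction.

Answer: 11 steps, 153 useful, 153/176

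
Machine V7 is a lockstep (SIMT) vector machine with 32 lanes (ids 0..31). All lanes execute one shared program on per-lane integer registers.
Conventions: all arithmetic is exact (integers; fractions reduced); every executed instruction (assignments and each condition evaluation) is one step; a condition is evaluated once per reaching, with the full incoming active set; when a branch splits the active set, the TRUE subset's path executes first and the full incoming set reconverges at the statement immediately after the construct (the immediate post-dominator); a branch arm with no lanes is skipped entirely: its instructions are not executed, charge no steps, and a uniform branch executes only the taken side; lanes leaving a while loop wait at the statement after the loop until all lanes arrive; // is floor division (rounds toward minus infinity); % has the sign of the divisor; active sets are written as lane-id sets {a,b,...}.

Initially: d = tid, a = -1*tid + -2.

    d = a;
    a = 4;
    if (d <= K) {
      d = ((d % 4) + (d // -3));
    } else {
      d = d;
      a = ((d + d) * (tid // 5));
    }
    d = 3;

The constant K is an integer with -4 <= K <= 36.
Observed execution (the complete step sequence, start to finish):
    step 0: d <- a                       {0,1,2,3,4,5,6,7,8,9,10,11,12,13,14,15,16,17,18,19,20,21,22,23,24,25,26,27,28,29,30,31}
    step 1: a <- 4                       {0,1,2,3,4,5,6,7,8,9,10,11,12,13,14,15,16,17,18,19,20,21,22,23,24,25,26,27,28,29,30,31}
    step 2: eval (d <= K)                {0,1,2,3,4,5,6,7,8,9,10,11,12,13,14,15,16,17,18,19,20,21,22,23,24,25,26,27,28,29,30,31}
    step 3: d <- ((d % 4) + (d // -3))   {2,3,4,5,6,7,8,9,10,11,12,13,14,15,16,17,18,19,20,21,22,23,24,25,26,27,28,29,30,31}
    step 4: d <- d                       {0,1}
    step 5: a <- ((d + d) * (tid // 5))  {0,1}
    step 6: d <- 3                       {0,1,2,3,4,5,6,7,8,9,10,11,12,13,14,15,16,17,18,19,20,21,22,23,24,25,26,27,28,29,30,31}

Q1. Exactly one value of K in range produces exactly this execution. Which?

Answer: K = -4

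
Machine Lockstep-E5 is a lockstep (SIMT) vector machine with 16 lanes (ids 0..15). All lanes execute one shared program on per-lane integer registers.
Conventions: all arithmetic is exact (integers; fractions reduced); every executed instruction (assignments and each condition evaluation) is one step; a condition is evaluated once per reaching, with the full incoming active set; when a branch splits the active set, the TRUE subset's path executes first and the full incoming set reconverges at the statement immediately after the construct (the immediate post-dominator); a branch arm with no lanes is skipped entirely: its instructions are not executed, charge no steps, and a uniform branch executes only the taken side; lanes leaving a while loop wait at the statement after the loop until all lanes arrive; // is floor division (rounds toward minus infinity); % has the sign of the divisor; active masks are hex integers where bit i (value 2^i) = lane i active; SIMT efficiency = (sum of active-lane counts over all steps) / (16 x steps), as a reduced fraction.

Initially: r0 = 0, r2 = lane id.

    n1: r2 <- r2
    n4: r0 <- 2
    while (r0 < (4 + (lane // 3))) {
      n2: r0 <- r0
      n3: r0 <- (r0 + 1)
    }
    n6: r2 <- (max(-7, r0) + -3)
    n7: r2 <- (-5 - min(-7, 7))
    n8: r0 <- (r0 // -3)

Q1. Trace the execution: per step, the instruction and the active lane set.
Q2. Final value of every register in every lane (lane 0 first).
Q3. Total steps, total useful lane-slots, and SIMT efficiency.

step 0: r2 <- r2                     0xffff
step 1: r0 <- 2                      0xffff
step 2: eval (r0 < (4 + (lane // 3))) 0xffff
step 3: r0 <- r0                     0xffff
step 4: r0 <- (r0 + 1)               0xffff
step 5: eval (r0 < (4 + (lane // 3))) 0xffff
step 6: r0 <- r0                     0xffff
step 7: r0 <- (r0 + 1)               0xffff
step 8: eval (r0 < (4 + (lane // 3))) 0xffff
step 9: r0 <- r0                     0xfff8
step 10: r0 <- (r0 + 1)               0xfff8
step 11: eval (r0 < (4 + (lane // 3))) 0xfff8
step 12: r0 <- r0                     0xffc0
step 13: r0 <- (r0 + 1)               0xffc0
step 14: eval (r0 < (4 + (lane // 3))) 0xffc0
step 15: r0 <- r0                     0xfe00
step 16: r0 <- (r0 + 1)               0xfe00
step 17: eval (r0 < (4 + (lane // 3))) 0xfe00
step 18: r0 <- r0                     0xf000
step 19: r0 <- (r0 + 1)               0xf000
step 20: eval (r0 < (4 + (lane // 3))) 0xf000
step 21: r0 <- r0                     0x8000
step 22: r0 <- (r0 + 1)               0x8000
step 23: eval (r0 < (4 + (lane // 3))) 0x8000
step 24: r2 <- (max(-7, r0) + -3)     0xffff
step 25: r2 <- (-5 - min(-7, 7))      0xffff
step 26: r0 <- (r0 // -3)             0xffff

Answer: 27 steps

r0: -2,-2,-2,-2,-2,-2,-2,-2,-2,-3,-3,-3,-3,-3,-3,-3
r2: 2,2,2,2,2,2,2,2,2,2,2,2,2,2,2,2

steps = 27; useful = 297; efficiency = 297/432 = 11/16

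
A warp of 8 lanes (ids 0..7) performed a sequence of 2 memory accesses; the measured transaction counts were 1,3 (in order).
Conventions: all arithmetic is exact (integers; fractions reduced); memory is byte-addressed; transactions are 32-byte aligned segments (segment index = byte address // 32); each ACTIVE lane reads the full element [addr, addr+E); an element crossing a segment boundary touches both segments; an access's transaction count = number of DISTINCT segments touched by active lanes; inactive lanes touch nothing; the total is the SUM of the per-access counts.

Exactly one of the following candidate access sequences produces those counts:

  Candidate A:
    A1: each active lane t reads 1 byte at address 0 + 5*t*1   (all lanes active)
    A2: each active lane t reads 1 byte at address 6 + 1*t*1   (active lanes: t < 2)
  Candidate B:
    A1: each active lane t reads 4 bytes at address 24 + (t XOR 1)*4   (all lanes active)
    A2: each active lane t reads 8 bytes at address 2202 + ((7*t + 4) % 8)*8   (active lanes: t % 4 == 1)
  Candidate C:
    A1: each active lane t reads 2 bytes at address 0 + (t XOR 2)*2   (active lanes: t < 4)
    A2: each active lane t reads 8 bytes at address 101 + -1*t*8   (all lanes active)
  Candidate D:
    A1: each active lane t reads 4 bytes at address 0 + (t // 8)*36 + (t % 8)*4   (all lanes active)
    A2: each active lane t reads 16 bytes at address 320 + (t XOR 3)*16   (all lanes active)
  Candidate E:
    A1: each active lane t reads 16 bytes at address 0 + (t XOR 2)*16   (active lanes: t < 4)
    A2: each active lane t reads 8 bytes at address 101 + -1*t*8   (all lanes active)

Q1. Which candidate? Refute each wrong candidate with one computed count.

A: A1 gives 2 transactions, not 1
B: A1 gives 2 transactions, not 1
D: A2 gives 4 transactions, not 3
E: A1 gives 2 transactions, not 1
C: all counts match (1,3)

Answer: C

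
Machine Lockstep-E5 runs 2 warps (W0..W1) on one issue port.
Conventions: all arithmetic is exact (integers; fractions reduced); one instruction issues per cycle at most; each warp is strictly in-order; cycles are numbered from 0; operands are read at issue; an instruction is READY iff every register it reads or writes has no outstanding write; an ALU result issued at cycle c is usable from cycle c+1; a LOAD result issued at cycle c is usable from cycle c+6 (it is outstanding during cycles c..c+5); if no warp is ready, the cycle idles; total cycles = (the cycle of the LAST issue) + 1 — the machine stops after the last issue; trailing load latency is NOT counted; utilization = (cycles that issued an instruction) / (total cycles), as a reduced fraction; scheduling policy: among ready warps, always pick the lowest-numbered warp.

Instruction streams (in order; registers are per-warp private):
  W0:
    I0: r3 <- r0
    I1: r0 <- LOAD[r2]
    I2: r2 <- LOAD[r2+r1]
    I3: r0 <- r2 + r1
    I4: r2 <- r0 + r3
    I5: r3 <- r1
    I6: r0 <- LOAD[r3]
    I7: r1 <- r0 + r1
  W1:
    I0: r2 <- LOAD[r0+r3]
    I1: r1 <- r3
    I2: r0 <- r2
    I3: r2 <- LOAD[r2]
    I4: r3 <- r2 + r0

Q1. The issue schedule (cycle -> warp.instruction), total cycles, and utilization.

cycle 0: W0.I0
cycle 1: W0.I1
cycle 2: W0.I2
cycle 3: W1.I0
cycle 4: W1.I1
cycle 5: idle
cycle 6: idle
cycle 7: idle
cycle 8: W0.I3
cycle 9: W0.I4
cycle 10: W0.I5
cycle 11: W0.I6
cycle 12: W1.I2
cycle 13: W1.I3
cycle 14: idle
cycle 15: idle
cycle 16: idle
cycle 17: W0.I7
cycle 18: idle
cycle 19: W1.I4

Answer: 20 cycles, utilization 13/20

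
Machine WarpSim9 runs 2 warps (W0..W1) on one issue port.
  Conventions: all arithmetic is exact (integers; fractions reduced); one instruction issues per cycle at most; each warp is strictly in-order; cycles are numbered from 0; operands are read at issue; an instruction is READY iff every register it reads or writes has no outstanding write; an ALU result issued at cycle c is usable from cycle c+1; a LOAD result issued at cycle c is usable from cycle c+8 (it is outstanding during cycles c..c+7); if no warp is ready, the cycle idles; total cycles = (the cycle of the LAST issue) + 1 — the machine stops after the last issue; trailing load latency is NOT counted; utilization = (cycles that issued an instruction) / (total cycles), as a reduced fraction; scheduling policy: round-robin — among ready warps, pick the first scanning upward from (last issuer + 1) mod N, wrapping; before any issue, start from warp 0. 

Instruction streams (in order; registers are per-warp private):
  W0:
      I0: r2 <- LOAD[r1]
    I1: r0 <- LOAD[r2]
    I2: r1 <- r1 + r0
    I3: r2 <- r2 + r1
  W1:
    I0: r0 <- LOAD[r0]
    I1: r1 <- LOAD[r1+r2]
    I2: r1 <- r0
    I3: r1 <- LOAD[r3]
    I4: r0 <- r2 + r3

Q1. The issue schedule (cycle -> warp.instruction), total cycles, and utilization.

cycle 0: W0.I0
cycle 1: W1.I0
cycle 2: W1.I1
cycle 3: idle
cycle 4: idle
cycle 5: idle
cycle 6: idle
cycle 7: idle
cycle 8: W0.I1
cycle 9: idle
cycle 10: W1.I2
cycle 11: W1.I3
cycle 12: W1.I4
cycle 13: idle
cycle 14: idle
cycle 15: idle
cycle 16: W0.I2
cycle 17: W0.I3

Answer: 18 cycles, utilization 1/2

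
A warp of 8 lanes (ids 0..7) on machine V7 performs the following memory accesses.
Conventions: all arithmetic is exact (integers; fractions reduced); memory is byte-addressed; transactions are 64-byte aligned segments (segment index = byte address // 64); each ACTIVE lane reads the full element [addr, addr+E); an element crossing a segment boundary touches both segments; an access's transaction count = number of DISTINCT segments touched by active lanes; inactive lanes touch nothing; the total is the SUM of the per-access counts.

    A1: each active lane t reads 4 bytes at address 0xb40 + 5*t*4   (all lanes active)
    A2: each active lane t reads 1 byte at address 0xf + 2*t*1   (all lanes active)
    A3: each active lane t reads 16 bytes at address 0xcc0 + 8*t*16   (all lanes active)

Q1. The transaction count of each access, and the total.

A1: 3 transactions
A2: 1 transaction
A3: 8 transactions

Answer: 3,1,8; total 12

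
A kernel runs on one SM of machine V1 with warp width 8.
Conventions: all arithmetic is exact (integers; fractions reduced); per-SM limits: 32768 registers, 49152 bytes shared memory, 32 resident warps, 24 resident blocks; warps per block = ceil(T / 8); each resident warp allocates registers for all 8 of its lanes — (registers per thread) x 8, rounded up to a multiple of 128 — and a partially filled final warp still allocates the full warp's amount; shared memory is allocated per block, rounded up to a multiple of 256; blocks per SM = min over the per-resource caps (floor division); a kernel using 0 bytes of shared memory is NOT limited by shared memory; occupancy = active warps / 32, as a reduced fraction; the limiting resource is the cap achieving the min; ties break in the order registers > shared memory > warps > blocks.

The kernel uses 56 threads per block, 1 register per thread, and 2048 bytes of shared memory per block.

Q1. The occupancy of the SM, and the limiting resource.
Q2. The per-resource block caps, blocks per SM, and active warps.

Answer: occupancy 7/8, limited by warps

registers: 36 blocks
shared memory: 24 blocks
warps: 4 blocks
blocks: 24 blocks

Answer: 4 blocks, 28 active warps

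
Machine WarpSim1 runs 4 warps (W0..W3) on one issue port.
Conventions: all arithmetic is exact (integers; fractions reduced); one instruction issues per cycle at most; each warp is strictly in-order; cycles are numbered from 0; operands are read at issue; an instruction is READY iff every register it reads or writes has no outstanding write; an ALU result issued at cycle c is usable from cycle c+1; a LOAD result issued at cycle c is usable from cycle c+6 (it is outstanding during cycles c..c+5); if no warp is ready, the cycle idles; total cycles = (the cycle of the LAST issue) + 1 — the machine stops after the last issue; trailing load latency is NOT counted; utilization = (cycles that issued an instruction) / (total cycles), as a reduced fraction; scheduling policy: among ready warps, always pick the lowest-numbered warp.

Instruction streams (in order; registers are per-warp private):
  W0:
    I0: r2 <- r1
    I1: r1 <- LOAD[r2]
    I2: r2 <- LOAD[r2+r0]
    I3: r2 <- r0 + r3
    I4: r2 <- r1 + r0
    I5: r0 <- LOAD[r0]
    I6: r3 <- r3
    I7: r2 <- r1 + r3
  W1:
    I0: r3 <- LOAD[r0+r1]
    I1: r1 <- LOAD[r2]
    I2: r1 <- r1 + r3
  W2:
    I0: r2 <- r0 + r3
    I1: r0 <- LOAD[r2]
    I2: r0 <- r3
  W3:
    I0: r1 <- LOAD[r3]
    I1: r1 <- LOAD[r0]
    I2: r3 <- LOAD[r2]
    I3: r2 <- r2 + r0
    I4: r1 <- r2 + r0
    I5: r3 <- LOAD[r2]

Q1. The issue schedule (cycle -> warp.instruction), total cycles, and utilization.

cycle 0: W0.I0
cycle 1: W0.I1
cycle 2: W0.I2
cycle 3: W1.I0
cycle 4: W1.I1
cycle 5: W2.I0
cycle 6: W2.I1
cycle 7: W3.I0
cycle 8: W0.I3
cycle 9: W0.I4
cycle 10: W0.I5
cycle 11: W0.I6
cycle 12: W0.I7
cycle 13: W1.I2
cycle 14: W2.I2
cycle 15: W3.I1
cycle 16: W3.I2
cycle 17: W3.I3
cycle 18: idle
cycle 19: idle
cycle 20: idle
cycle 21: W3.I4
cycle 22: W3.I5

Answer: 23 cycles, utilization 20/23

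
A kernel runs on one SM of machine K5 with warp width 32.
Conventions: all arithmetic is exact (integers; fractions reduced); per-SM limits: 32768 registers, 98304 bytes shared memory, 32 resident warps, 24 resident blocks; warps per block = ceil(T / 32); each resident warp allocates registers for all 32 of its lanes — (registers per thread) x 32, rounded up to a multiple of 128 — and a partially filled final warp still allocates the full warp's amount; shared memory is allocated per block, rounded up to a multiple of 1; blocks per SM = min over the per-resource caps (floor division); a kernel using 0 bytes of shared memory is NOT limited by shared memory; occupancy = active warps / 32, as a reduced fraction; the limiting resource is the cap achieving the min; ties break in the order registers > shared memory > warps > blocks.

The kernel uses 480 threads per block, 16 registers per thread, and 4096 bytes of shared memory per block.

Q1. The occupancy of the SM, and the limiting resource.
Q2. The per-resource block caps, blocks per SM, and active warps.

Answer: occupancy 15/16, limited by warps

registers: 4 blocks
shared memory: 24 blocks
warps: 2 blocks
blocks: 24 blocks

Answer: 2 blocks, 30 active warps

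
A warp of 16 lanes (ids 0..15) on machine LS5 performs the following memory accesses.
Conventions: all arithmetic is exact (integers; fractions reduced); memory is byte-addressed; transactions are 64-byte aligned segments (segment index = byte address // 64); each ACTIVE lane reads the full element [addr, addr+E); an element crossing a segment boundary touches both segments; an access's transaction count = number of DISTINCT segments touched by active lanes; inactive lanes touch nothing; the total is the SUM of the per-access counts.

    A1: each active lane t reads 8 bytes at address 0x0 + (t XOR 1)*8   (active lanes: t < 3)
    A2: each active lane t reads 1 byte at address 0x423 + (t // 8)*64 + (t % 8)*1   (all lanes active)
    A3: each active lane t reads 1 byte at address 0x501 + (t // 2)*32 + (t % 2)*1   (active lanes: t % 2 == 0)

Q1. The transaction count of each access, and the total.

A1: 1 transaction
A2: 2 transactions
A3: 4 transactions

Answer: 1,2,4; total 7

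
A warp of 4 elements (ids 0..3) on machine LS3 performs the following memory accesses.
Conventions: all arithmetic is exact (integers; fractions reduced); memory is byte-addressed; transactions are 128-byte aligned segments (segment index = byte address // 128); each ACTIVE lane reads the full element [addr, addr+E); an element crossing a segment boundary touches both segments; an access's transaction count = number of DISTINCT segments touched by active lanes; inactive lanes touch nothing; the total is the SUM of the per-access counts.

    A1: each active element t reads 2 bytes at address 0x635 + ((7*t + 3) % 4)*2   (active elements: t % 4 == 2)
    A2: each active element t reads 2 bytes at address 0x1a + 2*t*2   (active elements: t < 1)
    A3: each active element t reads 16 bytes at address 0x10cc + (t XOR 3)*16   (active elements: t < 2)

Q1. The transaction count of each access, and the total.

A1: 1 transaction
A2: 1 transaction
A3: 2 transactions

Answer: 1,1,2; total 4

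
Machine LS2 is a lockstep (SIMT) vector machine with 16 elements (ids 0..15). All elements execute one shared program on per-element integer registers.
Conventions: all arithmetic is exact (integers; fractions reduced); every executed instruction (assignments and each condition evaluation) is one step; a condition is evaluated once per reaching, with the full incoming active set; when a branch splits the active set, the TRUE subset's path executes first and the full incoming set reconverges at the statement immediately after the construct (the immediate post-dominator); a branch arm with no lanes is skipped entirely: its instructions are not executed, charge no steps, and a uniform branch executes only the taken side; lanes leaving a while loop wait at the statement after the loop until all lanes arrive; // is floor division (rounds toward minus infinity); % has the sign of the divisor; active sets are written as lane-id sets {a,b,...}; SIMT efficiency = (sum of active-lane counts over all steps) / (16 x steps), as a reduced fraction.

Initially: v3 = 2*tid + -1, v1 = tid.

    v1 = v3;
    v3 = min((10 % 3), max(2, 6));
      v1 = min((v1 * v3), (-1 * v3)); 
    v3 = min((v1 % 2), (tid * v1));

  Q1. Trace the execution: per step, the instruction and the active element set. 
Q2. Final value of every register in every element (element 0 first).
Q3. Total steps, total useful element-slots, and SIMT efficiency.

step 0: v1 <- v3                     {0,1,2,3,4,5,6,7,8,9,10,11,12,13,14,15}
step 1: v3 <- min((10 % 3), max(2, 6)) {0,1,2,3,4,5,6,7,8,9,10,11,12,13,14,15}
step 2: v1 <- min((v1 * v3), (-1 * v3)) {0,1,2,3,4,5,6,7,8,9,10,11,12,13,14,15}
step 3: v3 <- min((v1 % 2), (tid * v1)) {0,1,2,3,4,5,6,7,8,9,10,11,12,13,14,15}

Answer: 4 steps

v3: 0,-1,-2,-3,-4,-5,-6,-7,-8,-9,-10,-11,-12,-13,-14,-15
v1: -1,-1,-1,-1,-1,-1,-1,-1,-1,-1,-1,-1,-1,-1,-1,-1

steps = 4; useful = 64; efficiency = 64/64 = 1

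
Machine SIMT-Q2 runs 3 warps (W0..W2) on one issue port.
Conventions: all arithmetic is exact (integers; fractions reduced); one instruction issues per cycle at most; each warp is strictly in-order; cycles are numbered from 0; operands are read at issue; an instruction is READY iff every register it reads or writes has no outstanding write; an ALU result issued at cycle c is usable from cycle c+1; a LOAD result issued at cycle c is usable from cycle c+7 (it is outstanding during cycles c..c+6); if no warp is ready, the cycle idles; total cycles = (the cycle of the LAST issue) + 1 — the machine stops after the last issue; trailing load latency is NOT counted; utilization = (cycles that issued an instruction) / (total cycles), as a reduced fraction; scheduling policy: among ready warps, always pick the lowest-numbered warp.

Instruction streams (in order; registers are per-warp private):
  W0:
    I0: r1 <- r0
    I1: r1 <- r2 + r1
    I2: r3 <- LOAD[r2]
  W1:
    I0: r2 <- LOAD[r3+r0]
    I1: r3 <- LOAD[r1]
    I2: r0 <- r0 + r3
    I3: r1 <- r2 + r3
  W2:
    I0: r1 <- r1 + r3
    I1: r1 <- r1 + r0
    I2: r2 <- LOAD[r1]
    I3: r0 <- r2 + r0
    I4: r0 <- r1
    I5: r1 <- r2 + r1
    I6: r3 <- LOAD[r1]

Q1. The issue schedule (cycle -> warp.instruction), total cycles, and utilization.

cycle 0: W0.I0
cycle 1: W0.I1
cycle 2: W0.I2
cycle 3: W1.I0
cycle 4: W1.I1
cycle 5: W2.I0
cycle 6: W2.I1
cycle 7: W2.I2
cycle 8: idle
cycle 9: idle
cycle 10: idle
cycle 11: W1.I2
cycle 12: W1.I3
cycle 13: idle
cycle 14: W2.I3
cycle 15: W2.I4
cycle 16: W2.I5
cycle 17: W2.I6

Answer: 18 cycles, utilization 7/9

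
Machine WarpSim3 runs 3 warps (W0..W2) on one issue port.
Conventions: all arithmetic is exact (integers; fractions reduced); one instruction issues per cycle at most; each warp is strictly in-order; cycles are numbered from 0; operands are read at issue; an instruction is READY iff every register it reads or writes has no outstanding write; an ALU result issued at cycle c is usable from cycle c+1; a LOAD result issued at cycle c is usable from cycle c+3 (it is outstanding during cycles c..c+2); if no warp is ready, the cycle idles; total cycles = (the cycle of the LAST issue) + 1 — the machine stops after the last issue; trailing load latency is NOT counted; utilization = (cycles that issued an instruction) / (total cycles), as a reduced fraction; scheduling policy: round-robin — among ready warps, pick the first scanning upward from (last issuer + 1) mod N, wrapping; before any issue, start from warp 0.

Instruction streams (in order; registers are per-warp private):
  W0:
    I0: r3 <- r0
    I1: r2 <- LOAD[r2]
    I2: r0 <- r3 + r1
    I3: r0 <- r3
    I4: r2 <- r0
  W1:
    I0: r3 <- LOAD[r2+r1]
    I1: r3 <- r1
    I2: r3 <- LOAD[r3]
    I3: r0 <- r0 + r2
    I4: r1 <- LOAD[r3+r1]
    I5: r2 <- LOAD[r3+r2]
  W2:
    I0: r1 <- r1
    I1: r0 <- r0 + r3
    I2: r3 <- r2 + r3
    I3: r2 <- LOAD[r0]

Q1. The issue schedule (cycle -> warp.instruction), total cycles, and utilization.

cycle 0: W0.I0
cycle 1: W1.I0
cycle 2: W2.I0
cycle 3: W0.I1
cycle 4: W1.I1
cycle 5: W2.I1
cycle 6: W0.I2
cycle 7: W1.I2
cycle 8: W2.I2
cycle 9: W0.I3
cycle 10: W1.I3
cycle 11: W2.I3
cycle 12: W0.I4
cycle 13: W1.I4
cycle 14: W1.I5

Answer: 15 cycles, utilization 1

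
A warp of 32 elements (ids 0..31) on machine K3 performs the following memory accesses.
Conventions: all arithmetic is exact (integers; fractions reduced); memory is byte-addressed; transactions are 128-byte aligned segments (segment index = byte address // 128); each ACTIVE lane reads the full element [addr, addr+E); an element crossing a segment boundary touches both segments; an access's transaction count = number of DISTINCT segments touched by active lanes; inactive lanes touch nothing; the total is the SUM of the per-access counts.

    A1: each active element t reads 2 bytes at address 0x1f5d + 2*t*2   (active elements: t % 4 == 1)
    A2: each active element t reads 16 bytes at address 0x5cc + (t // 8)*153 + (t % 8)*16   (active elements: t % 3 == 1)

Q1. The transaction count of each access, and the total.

A1: 2 transactions
A2: 6 transactions

Answer: 2,6; total 8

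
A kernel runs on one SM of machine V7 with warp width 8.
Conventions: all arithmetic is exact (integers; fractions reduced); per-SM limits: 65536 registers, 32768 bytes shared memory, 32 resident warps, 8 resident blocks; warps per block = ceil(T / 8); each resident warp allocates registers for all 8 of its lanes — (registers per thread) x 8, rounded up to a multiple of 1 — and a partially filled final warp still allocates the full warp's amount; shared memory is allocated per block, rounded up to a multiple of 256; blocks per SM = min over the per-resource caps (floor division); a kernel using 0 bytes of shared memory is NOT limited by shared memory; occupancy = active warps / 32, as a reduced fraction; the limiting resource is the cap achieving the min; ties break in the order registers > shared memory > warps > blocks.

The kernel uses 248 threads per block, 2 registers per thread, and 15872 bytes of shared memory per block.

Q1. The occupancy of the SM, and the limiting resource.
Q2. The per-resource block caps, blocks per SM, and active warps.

Answer: occupancy 31/32, limited by warps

registers: 132 blocks
shared memory: 2 blocks
warps: 1 block
blocks: 8 blocks

Answer: 1 block, 31 active warps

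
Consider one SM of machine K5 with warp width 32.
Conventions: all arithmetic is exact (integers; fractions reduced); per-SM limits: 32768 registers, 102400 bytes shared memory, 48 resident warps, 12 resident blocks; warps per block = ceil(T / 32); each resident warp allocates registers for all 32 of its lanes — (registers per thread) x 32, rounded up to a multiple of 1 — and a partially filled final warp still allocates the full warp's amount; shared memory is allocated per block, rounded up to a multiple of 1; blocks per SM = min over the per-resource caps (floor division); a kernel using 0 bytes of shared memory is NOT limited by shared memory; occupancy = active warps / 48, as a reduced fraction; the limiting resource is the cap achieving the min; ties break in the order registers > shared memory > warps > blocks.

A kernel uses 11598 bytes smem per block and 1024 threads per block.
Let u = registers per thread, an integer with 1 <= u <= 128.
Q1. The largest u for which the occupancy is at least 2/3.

Answer: u = 32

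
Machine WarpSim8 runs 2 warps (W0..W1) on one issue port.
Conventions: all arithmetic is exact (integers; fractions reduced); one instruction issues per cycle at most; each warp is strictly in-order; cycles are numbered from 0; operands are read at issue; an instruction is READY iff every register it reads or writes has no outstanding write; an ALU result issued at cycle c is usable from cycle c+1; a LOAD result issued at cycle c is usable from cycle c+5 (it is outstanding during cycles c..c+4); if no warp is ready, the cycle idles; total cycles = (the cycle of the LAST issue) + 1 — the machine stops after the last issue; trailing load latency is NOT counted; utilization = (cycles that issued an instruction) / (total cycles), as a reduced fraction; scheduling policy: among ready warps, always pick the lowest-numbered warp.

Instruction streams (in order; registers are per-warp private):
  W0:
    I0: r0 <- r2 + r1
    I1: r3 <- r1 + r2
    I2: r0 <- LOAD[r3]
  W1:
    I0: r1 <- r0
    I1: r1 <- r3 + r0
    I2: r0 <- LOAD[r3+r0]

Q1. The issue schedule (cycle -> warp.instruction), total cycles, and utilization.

cycle 0: W0.I0
cycle 1: W0.I1
cycle 2: W0.I2
cycle 3: W1.I0
cycle 4: W1.I1
cycle 5: W1.I2

Answer: 6 cycles, utilization 1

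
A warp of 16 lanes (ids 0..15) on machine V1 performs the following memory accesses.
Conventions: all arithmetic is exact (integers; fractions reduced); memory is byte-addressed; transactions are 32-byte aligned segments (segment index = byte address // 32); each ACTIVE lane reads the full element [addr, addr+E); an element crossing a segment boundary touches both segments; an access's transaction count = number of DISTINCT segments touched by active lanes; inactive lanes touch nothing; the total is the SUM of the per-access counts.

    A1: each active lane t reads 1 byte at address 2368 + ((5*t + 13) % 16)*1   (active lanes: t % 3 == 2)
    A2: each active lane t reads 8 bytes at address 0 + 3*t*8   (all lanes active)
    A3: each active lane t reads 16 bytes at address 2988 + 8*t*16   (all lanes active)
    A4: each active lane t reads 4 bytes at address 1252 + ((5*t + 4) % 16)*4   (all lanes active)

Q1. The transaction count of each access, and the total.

A1: 1 transaction
A2: 12 transactions
A3: 16 transactions
A4: 3 transactions

Answer: 1,12,16,3; total 32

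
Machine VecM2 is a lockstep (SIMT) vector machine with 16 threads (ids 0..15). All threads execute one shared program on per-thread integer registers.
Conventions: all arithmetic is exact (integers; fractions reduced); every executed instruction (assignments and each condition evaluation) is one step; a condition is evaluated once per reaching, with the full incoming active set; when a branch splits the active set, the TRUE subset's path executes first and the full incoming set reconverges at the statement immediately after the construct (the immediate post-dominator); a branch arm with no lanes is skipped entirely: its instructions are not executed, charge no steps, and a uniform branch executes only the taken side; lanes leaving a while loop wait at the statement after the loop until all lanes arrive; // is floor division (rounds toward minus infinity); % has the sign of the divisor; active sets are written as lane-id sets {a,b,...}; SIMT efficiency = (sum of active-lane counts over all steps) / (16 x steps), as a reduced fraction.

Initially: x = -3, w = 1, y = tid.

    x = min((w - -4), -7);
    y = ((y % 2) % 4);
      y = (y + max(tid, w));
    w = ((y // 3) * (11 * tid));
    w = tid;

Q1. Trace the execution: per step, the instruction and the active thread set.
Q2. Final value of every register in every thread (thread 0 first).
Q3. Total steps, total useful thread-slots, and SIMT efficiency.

step 0: x <- min((w - -4), -7)       {0,1,2,3,4,5,6,7,8,9,10,11,12,13,14,15}
step 1: y <- ((y % 2) % 4)           {0,1,2,3,4,5,6,7,8,9,10,11,12,13,14,15}
step 2: y <- (y + max(tid, w))       {0,1,2,3,4,5,6,7,8,9,10,11,12,13,14,15}
step 3: w <- ((y // 3) * (11 * tid)) {0,1,2,3,4,5,6,7,8,9,10,11,12,13,14,15}
step 4: w <- tid                     {0,1,2,3,4,5,6,7,8,9,10,11,12,13,14,15}

Answer: 5 steps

x: -7,-7,-7,-7,-7,-7,-7,-7,-7,-7,-7,-7,-7,-7,-7,-7
w: 0,1,2,3,4,5,6,7,8,9,10,11,12,13,14,15
y: 1,2,2,4,4,6,6,8,8,10,10,12,12,14,14,16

steps = 5; useful = 80; efficiency = 80/80 = 1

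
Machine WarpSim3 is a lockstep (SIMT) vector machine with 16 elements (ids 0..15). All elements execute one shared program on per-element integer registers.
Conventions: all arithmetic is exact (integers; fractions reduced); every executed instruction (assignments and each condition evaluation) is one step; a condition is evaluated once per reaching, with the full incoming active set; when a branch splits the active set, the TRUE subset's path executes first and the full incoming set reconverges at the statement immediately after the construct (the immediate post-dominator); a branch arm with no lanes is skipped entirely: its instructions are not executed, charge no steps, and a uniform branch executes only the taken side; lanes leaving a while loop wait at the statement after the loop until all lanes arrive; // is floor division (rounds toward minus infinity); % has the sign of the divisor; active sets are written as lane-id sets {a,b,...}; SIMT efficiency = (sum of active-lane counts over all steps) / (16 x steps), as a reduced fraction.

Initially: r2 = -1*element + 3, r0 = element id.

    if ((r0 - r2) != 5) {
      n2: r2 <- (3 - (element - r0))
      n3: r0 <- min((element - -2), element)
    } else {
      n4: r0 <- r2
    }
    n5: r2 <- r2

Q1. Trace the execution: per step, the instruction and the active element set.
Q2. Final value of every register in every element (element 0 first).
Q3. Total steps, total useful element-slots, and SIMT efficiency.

step 0: eval ((r0 - r2) != 5)        {0,1,2,3,4,5,6,7,8,9,10,11,12,13,14,15}
step 1: r2 <- (3 - (element - r0))   {0,1,2,3,5,6,7,8,9,10,11,12,13,14,15}
step 2: r0 <- min((element - -2), element) {0,1,2,3,5,6,7,8,9,10,11,12,13,14,15}
step 3: r0 <- r2                     {4}
step 4: r2 <- r2                     {0,1,2,3,4,5,6,7,8,9,10,11,12,13,14,15}

Answer: 5 steps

r2: 3,3,3,3,-1,3,3,3,3,3,3,3,3,3,3,3
r0: 0,1,2,3,-1,5,6,7,8,9,10,11,12,13,14,15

steps = 5; useful = 63; efficiency = 63/80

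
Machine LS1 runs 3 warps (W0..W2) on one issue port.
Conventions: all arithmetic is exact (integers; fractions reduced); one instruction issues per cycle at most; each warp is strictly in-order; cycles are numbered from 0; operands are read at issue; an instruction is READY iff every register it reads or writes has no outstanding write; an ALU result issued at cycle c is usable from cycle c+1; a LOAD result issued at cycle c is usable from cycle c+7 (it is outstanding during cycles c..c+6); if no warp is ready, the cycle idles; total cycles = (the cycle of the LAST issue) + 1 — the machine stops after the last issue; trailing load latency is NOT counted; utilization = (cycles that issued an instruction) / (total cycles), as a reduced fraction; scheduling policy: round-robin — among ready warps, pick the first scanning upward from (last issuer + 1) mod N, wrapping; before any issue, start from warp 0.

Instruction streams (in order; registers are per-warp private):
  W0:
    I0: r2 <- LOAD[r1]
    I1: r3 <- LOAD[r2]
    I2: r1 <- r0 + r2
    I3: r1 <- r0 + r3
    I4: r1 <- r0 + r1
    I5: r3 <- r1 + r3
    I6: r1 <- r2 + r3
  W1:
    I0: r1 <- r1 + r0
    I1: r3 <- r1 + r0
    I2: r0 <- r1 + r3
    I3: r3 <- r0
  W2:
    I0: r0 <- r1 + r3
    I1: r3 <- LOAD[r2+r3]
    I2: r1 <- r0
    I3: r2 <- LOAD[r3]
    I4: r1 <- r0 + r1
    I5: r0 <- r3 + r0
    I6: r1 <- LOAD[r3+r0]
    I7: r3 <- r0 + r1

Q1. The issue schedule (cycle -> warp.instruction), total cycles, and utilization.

cycle 0: W0.I0
cycle 1: W1.I0
cycle 2: W2.I0
cycle 3: W1.I1
cycle 4: W2.I1
cycle 5: W1.I2
cycle 6: W2.I2
cycle 7: W0.I1
cycle 8: W1.I3
cycle 9: W0.I2
cycle 10: idle
cycle 11: W2.I3
cycle 12: W2.I4
cycle 13: W2.I5
cycle 14: W0.I3
cycle 15: W2.I6
cycle 16: W0.I4
cycle 17: W0.I5
cycle 18: W0.I6
cycle 19: idle
cycle 20: idle
cycle 21: idle
cycle 22: W2.I7

Answer: 23 cycles, utilization 19/23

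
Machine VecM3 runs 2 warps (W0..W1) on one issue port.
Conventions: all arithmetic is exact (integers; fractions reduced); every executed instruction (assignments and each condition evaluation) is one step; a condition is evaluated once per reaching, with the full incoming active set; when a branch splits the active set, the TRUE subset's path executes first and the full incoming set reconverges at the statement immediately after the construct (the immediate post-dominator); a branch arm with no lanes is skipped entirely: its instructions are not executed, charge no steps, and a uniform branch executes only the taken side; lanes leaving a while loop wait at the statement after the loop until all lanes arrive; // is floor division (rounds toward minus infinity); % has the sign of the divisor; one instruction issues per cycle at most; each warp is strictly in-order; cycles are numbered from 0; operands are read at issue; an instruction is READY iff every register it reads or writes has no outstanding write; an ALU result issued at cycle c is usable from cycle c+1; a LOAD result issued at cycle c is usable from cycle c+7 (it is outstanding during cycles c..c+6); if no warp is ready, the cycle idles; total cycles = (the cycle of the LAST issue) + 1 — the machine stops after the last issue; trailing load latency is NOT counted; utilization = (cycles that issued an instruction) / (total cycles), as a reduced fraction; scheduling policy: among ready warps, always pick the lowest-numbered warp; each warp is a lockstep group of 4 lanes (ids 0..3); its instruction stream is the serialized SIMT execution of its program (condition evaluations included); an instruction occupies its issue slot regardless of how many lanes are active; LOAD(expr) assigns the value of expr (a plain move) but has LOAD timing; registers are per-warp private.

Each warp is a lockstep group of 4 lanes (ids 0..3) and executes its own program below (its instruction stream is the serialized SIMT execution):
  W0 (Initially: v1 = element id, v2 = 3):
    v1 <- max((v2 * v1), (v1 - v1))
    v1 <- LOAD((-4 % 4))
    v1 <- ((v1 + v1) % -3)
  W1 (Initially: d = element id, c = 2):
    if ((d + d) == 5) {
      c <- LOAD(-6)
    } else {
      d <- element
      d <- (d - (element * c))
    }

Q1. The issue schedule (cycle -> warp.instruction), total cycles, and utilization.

cycle 0: W0.I0
cycle 1: W0.I1
cycle 2: W1.I0
cycle 3: W1.I1
cycle 4: W1.I2
cycle 5: idle
cycle 6: idle
cycle 7: idle
cycle 8: W0.I2

Answer: 9 cycles, utilization 2/3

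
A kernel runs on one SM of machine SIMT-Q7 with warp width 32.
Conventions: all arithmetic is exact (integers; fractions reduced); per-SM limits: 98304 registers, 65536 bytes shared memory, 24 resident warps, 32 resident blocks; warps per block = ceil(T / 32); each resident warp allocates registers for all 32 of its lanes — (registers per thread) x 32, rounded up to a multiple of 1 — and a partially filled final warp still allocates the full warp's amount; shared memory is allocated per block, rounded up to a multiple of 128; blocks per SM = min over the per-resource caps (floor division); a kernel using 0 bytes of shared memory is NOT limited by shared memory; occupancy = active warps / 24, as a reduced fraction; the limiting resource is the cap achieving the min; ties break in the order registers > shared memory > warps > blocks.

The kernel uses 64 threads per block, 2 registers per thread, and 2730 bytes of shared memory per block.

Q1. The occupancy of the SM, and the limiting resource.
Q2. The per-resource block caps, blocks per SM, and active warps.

Answer: occupancy 1, limited by warps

registers: 768 blocks
shared memory: 23 blocks
warps: 12 blocks
blocks: 32 blocks

Answer: 12 blocks, 24 active warps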